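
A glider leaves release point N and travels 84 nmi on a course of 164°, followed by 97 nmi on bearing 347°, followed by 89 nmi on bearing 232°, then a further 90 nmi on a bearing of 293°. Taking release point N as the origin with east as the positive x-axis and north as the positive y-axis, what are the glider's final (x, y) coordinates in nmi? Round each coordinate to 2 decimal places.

(-151.65, -5.86)

Leg 1 (164°, 84 nmi): east 84 sin 164° = 23.15, north 84 cos 164° = -80.75
Leg 2 (347°, 97 nmi): east 97 sin 347° = -21.82, north 97 cos 347° = 94.51
Leg 3 (232°, 89 nmi): east 89 sin 232° = -70.13, north 89 cos 232° = -54.79
Leg 4 (293°, 90 nmi): east 90 sin 293° = -82.85, north 90 cos 293° = 35.17
Summing: -151.65 nmi east, -5.86 nmi north → (-151.65, -5.86).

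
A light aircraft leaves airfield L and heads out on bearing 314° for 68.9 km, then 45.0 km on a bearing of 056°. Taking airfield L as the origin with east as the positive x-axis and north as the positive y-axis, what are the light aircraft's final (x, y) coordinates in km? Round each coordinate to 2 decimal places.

(-12.26, 73.03)

Leg 1 (314°, 68.9 km): east 68.9 sin 314° = -49.56, north 68.9 cos 314° = 47.86
Leg 2 (056°, 45.0 km): east 45.0 sin 56° = 37.31, north 45.0 cos 56° = 25.16
Summing: -12.26 km east, 73.03 km north → (-12.26, 73.03).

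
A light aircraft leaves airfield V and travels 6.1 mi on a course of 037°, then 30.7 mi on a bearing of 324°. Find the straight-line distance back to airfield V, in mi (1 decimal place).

33.0 mi

Leg 1 (037°, 6.1 mi): east 6.1 sin 37° = 3.67, north 6.1 cos 37° = 4.87
Leg 2 (324°, 30.7 mi): east 30.7 sin 324° = -18.05, north 30.7 cos 324° = 24.84
Net: -14.37 east, 29.71 north. Distance = √((-14.37)² + (29.71)²) = 33.003 mi.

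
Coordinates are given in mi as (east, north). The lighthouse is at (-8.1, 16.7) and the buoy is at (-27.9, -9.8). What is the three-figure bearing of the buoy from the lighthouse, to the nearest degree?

217°

Δeast = -27.9 − -8.1 = -19.80; Δnorth = -9.8 − 16.7 = -26.50.
Bearing = atan2(Δeast, Δnorth) mod 360° = 216.77° ≈ 217°.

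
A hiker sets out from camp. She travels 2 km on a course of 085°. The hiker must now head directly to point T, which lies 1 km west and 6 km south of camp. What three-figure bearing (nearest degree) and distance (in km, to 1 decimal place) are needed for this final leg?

Leg 1 (085°, 2 km): east 2 sin 85° = 1.99, north 2 cos 85° = 0.17
Current position: (1.99, 0.17). Target: (-1, -6). Remaining: Δeast = -2.99, Δnorth = -6.17.
Bearing = atan2(-2.99, -6.17) mod 360° = 205.86°; distance = √((-2.99)² + (-6.17)²) = 6.861 km.

206°, 6.9 km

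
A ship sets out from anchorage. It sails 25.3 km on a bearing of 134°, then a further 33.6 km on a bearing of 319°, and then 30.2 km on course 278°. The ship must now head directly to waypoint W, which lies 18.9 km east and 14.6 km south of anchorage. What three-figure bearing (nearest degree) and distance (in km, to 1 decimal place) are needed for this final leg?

Leg 1 (134°, 25.3 km): east 25.3 sin 134° = 18.20, north 25.3 cos 134° = -17.57
Leg 2 (319°, 33.6 km): east 33.6 sin 319° = -22.04, north 33.6 cos 319° = 25.36
Leg 3 (278°, 30.2 km): east 30.2 sin 278° = -29.91, north 30.2 cos 278° = 4.20
Current position: (-33.75, 11.99). Target: (18.9, -14.6). Remaining: Δeast = 52.65, Δnorth = -26.59.
Bearing = atan2(52.65, -26.59) mod 360° = 116.79°; distance = √((52.65)² + (-26.59)²) = 58.982 km.

117°, 59.0 km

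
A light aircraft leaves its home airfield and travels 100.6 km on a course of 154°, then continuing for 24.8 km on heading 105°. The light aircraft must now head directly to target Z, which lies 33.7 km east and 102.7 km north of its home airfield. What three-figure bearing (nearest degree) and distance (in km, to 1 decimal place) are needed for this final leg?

350°, 202.5 km

Leg 1 (154°, 100.6 km): east 100.6 sin 154° = 44.10, north 100.6 cos 154° = -90.42
Leg 2 (105°, 24.8 km): east 24.8 sin 105° = 23.95, north 24.8 cos 105° = -6.42
Current position: (68.06, -96.84). Target: (33.7, 102.7). Remaining: Δeast = -34.36, Δnorth = 199.54.
Bearing = atan2(-34.36, 199.54) mod 360° = 350.23°; distance = √((-34.36)² + (199.54)²) = 202.473 km.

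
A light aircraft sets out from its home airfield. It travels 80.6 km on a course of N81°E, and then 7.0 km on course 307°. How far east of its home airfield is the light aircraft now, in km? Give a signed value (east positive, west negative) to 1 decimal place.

Leg 1 (N81°E, 80.6 km): east 80.6 sin 81° = 79.61, north 80.6 cos 81° = 12.61
Leg 2 (307°, 7.0 km): east 7.0 sin 307° = -5.59, north 7.0 cos 307° = 4.21
Net east component: 74.02 km.

74.0 km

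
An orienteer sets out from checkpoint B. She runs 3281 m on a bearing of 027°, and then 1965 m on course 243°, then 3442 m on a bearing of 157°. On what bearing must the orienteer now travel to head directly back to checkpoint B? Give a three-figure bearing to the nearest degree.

Leg 1 (027°, 3281 m): east 3281 sin 27° = 1489.54, north 3281 cos 27° = 2923.39
Leg 2 (243°, 1965 m): east 1965 sin 243° = -1750.83, north 1965 cos 243° = -892.09
Leg 3 (157°, 3442 m): east 3442 sin 157° = 1344.90, north 3442 cos 157° = -3168.38
Net displacement: 1083.61 east, -1137.08 north. Direction back to start is (-1083.61, 1137.08): bearing = atan2(-1083.61, 1137.08) mod 360° = 316.38° ≈ 316°.

316°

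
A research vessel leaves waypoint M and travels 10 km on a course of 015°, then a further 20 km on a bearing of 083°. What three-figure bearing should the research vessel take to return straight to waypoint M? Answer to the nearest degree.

242°

Leg 1 (015°, 10 km): east 10 sin 15° = 2.59, north 10 cos 15° = 9.66
Leg 2 (083°, 20 km): east 20 sin 83° = 19.85, north 20 cos 83° = 2.44
Net displacement: 22.44 east, 12.10 north. Direction back to start is (-22.44, -12.10): bearing = atan2(-22.44, -12.10) mod 360° = 241.67° ≈ 242°.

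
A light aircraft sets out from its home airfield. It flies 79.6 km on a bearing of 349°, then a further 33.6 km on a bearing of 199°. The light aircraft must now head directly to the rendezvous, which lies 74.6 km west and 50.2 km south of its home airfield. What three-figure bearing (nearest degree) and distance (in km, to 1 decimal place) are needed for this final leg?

Leg 1 (349°, 79.6 km): east 79.6 sin 349° = -15.19, north 79.6 cos 349° = 78.14
Leg 2 (199°, 33.6 km): east 33.6 sin 199° = -10.94, north 33.6 cos 199° = -31.77
Current position: (-26.13, 46.37). Target: (-74.6, -50.2). Remaining: Δeast = -48.47, Δnorth = -96.57.
Bearing = atan2(-48.47, -96.57) mod 360° = 206.65°; distance = √((-48.47)² + (-96.57)²) = 108.051 km.

207°, 108.1 km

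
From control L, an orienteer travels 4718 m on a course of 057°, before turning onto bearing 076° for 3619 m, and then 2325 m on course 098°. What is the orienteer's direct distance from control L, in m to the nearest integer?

Leg 1 (057°, 4718 m): east 4718 sin 57° = 3956.85, north 4718 cos 57° = 2569.61
Leg 2 (076°, 3619 m): east 3619 sin 76° = 3511.50, north 3619 cos 76° = 875.52
Leg 3 (098°, 2325 m): east 2325 sin 98° = 2302.37, north 2325 cos 98° = -323.58
Net: 9770.72 east, 3121.54 north. Distance = √((9770.72)² + (3121.54)²) = 10257.243 m.

10257 m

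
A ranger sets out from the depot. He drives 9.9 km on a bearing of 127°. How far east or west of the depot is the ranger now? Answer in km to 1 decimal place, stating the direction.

Leg 1 (127°, 9.9 km): east 9.9 sin 127° = 7.91, north 9.9 cos 127° = -5.96
Net east component: 7.91 km.

7.9 km east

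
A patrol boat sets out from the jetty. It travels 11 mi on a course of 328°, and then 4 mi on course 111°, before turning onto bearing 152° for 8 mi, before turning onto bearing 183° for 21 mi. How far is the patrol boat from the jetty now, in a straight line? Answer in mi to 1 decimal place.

Leg 1 (328°, 11 mi): east 11 sin 328° = -5.83, north 11 cos 328° = 9.33
Leg 2 (111°, 4 mi): east 4 sin 111° = 3.73, north 4 cos 111° = -1.43
Leg 3 (152°, 8 mi): east 8 sin 152° = 3.76, north 8 cos 152° = -7.06
Leg 4 (183°, 21 mi): east 21 sin 183° = -1.10, north 21 cos 183° = -20.97
Net: 0.56 east, -20.14 north. Distance = √((0.56)² + (-20.14)²) = 20.148 mi.

20.1 mi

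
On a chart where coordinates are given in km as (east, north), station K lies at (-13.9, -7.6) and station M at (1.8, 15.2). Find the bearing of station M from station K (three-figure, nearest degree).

035°

Δeast = 1.8 − -13.9 = 15.70; Δnorth = 15.2 − -7.6 = 22.80.
Bearing = atan2(Δeast, Δnorth) mod 360° = 34.55° ≈ 035°.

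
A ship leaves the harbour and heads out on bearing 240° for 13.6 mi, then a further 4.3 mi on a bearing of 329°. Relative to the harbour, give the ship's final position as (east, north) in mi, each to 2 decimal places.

(-13.99, -3.11)

Leg 1 (240°, 13.6 mi): east 13.6 sin 240° = -11.78, north 13.6 cos 240° = -6.80
Leg 2 (329°, 4.3 mi): east 4.3 sin 329° = -2.21, north 4.3 cos 329° = 3.69
Summing: -13.99 mi east, -3.11 mi north → (-13.99, -3.11).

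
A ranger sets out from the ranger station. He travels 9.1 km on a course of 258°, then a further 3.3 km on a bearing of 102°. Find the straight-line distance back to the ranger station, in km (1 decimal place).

Leg 1 (258°, 9.1 km): east 9.1 sin 258° = -8.90, north 9.1 cos 258° = -1.89
Leg 2 (102°, 3.3 km): east 3.3 sin 102° = 3.23, north 3.3 cos 102° = -0.69
Net: -5.67 east, -2.58 north. Distance = √((-5.67)² + (-2.58)²) = 6.232 km.

6.2 km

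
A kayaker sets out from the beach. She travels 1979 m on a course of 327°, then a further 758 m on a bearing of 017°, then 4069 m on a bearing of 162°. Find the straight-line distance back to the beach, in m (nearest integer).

Leg 1 (327°, 1979 m): east 1979 sin 327° = -1077.84, north 1979 cos 327° = 1659.73
Leg 2 (017°, 758 m): east 758 sin 17° = 221.62, north 758 cos 17° = 724.88
Leg 3 (162°, 4069 m): east 4069 sin 162° = 1257.39, north 4069 cos 162° = -3869.85
Net: 401.17 east, -1485.24 north. Distance = √((401.17)² + (-1485.24)²) = 1538.465 m.

1538 m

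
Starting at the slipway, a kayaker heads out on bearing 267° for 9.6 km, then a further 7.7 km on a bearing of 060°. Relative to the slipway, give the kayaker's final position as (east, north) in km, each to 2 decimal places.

Leg 1 (267°, 9.6 km): east 9.6 sin 267° = -9.59, north 9.6 cos 267° = -0.50
Leg 2 (060°, 7.7 km): east 7.7 sin 60° = 6.67, north 7.7 cos 60° = 3.85
Summing: -2.92 km east, 3.35 km north → (-2.92, 3.35).

(-2.92, 3.35)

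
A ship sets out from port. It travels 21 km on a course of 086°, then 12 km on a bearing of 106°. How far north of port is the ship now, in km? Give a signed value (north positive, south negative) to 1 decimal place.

Leg 1 (086°, 21 km): east 21 sin 86° = 20.95, north 21 cos 86° = 1.46
Leg 2 (106°, 12 km): east 12 sin 106° = 11.54, north 12 cos 106° = -3.31
Net north component: -1.84 km.

-1.8 km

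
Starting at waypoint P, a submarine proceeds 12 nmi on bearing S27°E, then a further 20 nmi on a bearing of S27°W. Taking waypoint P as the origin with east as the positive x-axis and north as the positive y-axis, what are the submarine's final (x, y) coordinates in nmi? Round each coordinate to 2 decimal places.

(-3.63, -28.51)

Leg 1 (S27°E, 12 nmi): east 12 sin 153° = 5.45, north 12 cos 153° = -10.69
Leg 2 (S27°W, 20 nmi): east 20 sin 207° = -9.08, north 20 cos 207° = -17.82
Summing: -3.63 nmi east, -28.51 nmi north → (-3.63, -28.51).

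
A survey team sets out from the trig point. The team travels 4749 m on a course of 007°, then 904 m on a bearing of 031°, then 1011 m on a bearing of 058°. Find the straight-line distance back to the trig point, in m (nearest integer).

6317 m

Leg 1 (007°, 4749 m): east 4749 sin 7° = 578.76, north 4749 cos 7° = 4713.60
Leg 2 (031°, 904 m): east 904 sin 31° = 465.59, north 904 cos 31° = 774.88
Leg 3 (058°, 1011 m): east 1011 sin 58° = 857.38, north 1011 cos 58° = 535.75
Net: 1901.73 east, 6024.23 north. Distance = √((1901.73)² + (6024.23)²) = 6317.271 m.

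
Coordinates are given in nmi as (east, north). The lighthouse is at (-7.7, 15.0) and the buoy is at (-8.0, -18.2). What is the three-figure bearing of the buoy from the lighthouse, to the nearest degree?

Δeast = -8.0 − -7.7 = -0.30; Δnorth = -18.2 − 15.0 = -33.20.
Bearing = atan2(Δeast, Δnorth) mod 360° = 180.52° ≈ 181°.

181°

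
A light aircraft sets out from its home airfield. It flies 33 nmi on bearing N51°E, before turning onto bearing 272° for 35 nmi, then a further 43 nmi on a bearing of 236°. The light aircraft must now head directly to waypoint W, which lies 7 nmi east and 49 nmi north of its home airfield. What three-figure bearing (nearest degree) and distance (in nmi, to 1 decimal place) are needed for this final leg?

046°, 72.9 nmi

Leg 1 (N51°E, 33 nmi): east 33 sin 51° = 25.65, north 33 cos 51° = 20.77
Leg 2 (272°, 35 nmi): east 35 sin 272° = -34.98, north 35 cos 272° = 1.22
Leg 3 (236°, 43 nmi): east 43 sin 236° = -35.65, north 43 cos 236° = -24.05
Current position: (-44.98, -2.06). Target: (7, 49). Remaining: Δeast = 51.98, Δnorth = 51.06.
Bearing = atan2(51.98, 51.06) mod 360° = 45.51°; distance = √((51.98)² + (51.06)²) = 72.862 nmi.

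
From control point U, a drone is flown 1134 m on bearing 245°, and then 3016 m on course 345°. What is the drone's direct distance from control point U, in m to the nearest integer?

3032 m

Leg 1 (245°, 1134 m): east 1134 sin 245° = -1027.75, north 1134 cos 245° = -479.25
Leg 2 (345°, 3016 m): east 3016 sin 345° = -780.60, north 3016 cos 345° = 2913.23
Net: -1808.35 east, 2433.98 north. Distance = √((-1808.35)² + (2433.98)²) = 3032.228 m.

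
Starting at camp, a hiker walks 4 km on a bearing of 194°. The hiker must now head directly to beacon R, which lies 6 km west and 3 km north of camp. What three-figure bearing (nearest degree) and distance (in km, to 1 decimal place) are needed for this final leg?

Leg 1 (194°, 4 km): east 4 sin 194° = -0.97, north 4 cos 194° = -3.88
Current position: (-0.97, -3.88). Target: (-6, 3). Remaining: Δeast = -5.03, Δnorth = 6.88.
Bearing = atan2(-5.03, 6.88) mod 360° = 323.82°; distance = √((-5.03)² + (6.88)²) = 8.525 km.

324°, 8.5 km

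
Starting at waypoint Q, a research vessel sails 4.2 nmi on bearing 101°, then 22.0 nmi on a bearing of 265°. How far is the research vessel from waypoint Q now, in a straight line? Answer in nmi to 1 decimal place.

Leg 1 (101°, 4.2 nmi): east 4.2 sin 101° = 4.12, north 4.2 cos 101° = -0.80
Leg 2 (265°, 22.0 nmi): east 22.0 sin 265° = -21.92, north 22.0 cos 265° = -1.92
Net: -17.79 east, -2.72 north. Distance = √((-17.79)² + (-2.72)²) = 18.000 nmi.

18.0 nmi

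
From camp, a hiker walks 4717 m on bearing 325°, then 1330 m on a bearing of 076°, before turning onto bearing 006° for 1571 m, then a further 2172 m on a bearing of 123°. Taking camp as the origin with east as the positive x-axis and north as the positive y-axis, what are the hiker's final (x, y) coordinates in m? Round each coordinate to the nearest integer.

(571, 4565)

Leg 1 (325°, 4717 m): east 4717 sin 325° = -2705.56, north 4717 cos 325° = 3863.94
Leg 2 (076°, 1330 m): east 1330 sin 76° = 1290.49, north 1330 cos 76° = 321.76
Leg 3 (006°, 1571 m): east 1571 sin 6° = 164.21, north 1571 cos 6° = 1562.39
Leg 4 (123°, 2172 m): east 2172 sin 123° = 1821.59, north 2172 cos 123° = -1182.96
Summing: 570.74 m east, 4565.13 m north → (571, 4565).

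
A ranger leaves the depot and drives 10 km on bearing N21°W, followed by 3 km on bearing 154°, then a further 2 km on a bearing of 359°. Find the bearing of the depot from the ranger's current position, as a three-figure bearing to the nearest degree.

165°

Leg 1 (N21°W, 10 km): east 10 sin 339° = -3.58, north 10 cos 339° = 9.34
Leg 2 (154°, 3 km): east 3 sin 154° = 1.32, north 3 cos 154° = -2.70
Leg 3 (359°, 2 km): east 2 sin 359° = -0.03, north 2 cos 359° = 2.00
Net displacement: -2.30 east, 8.64 north. Direction back to start is (2.30, -8.64): bearing = atan2(2.30, -8.64) mod 360° = 165.07° ≈ 165°.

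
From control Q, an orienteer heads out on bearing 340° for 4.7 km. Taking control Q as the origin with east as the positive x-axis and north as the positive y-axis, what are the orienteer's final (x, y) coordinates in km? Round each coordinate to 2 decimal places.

(-1.61, 4.42)

Leg 1 (340°, 4.7 km): east 4.7 sin 340° = -1.61, north 4.7 cos 340° = 4.42
Summing: -1.61 km east, 4.42 km north → (-1.61, 4.42).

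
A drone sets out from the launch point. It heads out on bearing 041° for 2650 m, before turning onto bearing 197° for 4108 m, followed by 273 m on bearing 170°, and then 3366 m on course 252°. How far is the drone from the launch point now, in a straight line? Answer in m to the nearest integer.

4163 m

Leg 1 (041°, 2650 m): east 2650 sin 41° = 1738.56, north 2650 cos 41° = 1999.98
Leg 2 (197°, 4108 m): east 4108 sin 197° = -1201.06, north 4108 cos 197° = -3928.50
Leg 3 (170°, 273 m): east 273 sin 170° = 47.41, north 273 cos 170° = -268.85
Leg 4 (252°, 3366 m): east 3366 sin 252° = -3201.26, north 3366 cos 252° = -1040.15
Net: -2616.36 east, -3237.52 north. Distance = √((-2616.36)² + (-3237.52)²) = 4162.557 m.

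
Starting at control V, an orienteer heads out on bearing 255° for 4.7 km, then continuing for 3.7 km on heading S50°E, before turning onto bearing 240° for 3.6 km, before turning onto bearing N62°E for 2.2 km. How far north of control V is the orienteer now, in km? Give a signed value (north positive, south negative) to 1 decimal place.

-4.4 km

Leg 1 (255°, 4.7 km): east 4.7 sin 255° = -4.54, north 4.7 cos 255° = -1.22
Leg 2 (S50°E, 3.7 km): east 3.7 sin 130° = 2.83, north 3.7 cos 130° = -2.38
Leg 3 (240°, 3.6 km): east 3.6 sin 240° = -3.12, north 3.6 cos 240° = -1.80
Leg 4 (N62°E, 2.2 km): east 2.2 sin 62° = 1.94, north 2.2 cos 62° = 1.03
Net north component: -4.36 km.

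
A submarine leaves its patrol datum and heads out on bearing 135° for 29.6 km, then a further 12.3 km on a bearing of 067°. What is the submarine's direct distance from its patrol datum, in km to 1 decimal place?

36.1 km

Leg 1 (135°, 29.6 km): east 29.6 sin 135° = 20.93, north 29.6 cos 135° = -20.93
Leg 2 (067°, 12.3 km): east 12.3 sin 67° = 11.32, north 12.3 cos 67° = 4.81
Net: 32.25 east, -16.12 north. Distance = √((32.25)² + (-16.12)²) = 36.059 km.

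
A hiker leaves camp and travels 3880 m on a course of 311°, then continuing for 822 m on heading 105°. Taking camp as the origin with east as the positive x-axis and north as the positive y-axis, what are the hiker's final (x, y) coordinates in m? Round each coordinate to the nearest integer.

Leg 1 (311°, 3880 m): east 3880 sin 311° = -2928.27, north 3880 cos 311° = 2545.51
Leg 2 (105°, 822 m): east 822 sin 105° = 793.99, north 822 cos 105° = -212.75
Summing: -2134.28 m east, 2332.76 m north → (-2134, 2333).

(-2134, 2333)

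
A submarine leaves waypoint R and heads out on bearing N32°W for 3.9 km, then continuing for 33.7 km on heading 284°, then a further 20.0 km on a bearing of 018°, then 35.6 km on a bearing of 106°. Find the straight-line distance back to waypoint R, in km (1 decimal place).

21.4 km

Leg 1 (N32°W, 3.9 km): east 3.9 sin 328° = -2.07, north 3.9 cos 328° = 3.31
Leg 2 (284°, 33.7 km): east 33.7 sin 284° = -32.70, north 33.7 cos 284° = 8.15
Leg 3 (018°, 20.0 km): east 20.0 sin 18° = 6.18, north 20.0 cos 18° = 19.02
Leg 4 (106°, 35.6 km): east 35.6 sin 106° = 34.22, north 35.6 cos 106° = -9.81
Net: 5.64 east, 20.67 north. Distance = √((5.64)² + (20.67)²) = 21.423 km.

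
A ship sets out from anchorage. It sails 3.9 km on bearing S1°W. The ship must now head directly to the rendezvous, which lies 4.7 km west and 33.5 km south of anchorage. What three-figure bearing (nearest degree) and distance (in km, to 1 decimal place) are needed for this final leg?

Leg 1 (S1°W, 3.9 km): east 3.9 sin 181° = -0.07, north 3.9 cos 181° = -3.90
Current position: (-0.07, -3.90). Target: (-4.7, -33.5). Remaining: Δeast = -4.63, Δnorth = -29.60.
Bearing = atan2(-4.63, -29.60) mod 360° = 188.89°; distance = √((-4.63)² + (-29.60)²) = 29.961 km.

189°, 30.0 km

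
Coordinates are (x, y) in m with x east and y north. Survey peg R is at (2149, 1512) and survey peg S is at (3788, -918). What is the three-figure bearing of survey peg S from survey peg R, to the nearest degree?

146°

Δeast = 3788 − 2149 = 1639.00; Δnorth = -918 − 1512 = -2430.00.
Bearing = atan2(Δeast, Δnorth) mod 360° = 146.00° ≈ 146°.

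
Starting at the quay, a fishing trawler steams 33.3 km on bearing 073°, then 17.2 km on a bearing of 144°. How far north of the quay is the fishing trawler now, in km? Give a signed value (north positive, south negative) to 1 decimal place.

Leg 1 (073°, 33.3 km): east 33.3 sin 73° = 31.84, north 33.3 cos 73° = 9.74
Leg 2 (144°, 17.2 km): east 17.2 sin 144° = 10.11, north 17.2 cos 144° = -13.92
Net north component: -4.18 km.

-4.2 km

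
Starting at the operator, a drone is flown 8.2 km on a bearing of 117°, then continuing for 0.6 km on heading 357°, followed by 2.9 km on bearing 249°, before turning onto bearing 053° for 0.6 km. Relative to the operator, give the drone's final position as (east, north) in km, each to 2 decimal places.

(5.05, -3.80)

Leg 1 (117°, 8.2 km): east 8.2 sin 117° = 7.31, north 8.2 cos 117° = -3.72
Leg 2 (357°, 0.6 km): east 0.6 sin 357° = -0.03, north 0.6 cos 357° = 0.60
Leg 3 (249°, 2.9 km): east 2.9 sin 249° = -2.71, north 2.9 cos 249° = -1.04
Leg 4 (053°, 0.6 km): east 0.6 sin 53° = 0.48, north 0.6 cos 53° = 0.36
Summing: 5.05 km east, -3.80 km north → (5.05, -3.80).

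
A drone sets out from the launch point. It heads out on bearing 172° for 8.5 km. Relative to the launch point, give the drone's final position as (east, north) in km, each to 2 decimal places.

(1.18, -8.42)

Leg 1 (172°, 8.5 km): east 8.5 sin 172° = 1.18, north 8.5 cos 172° = -8.42
Summing: 1.18 km east, -8.42 km north → (1.18, -8.42).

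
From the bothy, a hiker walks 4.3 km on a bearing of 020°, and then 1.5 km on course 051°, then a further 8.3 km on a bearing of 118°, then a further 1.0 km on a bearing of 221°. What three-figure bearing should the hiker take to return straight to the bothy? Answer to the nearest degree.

Leg 1 (020°, 4.3 km): east 4.3 sin 20° = 1.47, north 4.3 cos 20° = 4.04
Leg 2 (051°, 1.5 km): east 1.5 sin 51° = 1.17, north 1.5 cos 51° = 0.94
Leg 3 (118°, 8.3 km): east 8.3 sin 118° = 7.33, north 8.3 cos 118° = -3.90
Leg 4 (221°, 1.0 km): east 1.0 sin 221° = -0.66, north 1.0 cos 221° = -0.75
Net displacement: 9.31 east, 0.33 north. Direction back to start is (-9.31, -0.33): bearing = atan2(-9.31, -0.33) mod 360° = 267.95° ≈ 268°.

268°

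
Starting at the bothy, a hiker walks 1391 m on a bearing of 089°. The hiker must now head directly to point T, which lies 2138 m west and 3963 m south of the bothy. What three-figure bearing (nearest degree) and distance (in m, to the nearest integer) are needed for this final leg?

222°, 5325 m

Leg 1 (089°, 1391 m): east 1391 sin 89° = 1390.79, north 1391 cos 89° = 24.28
Current position: (1390.79, 24.28). Target: (-2138, -3963). Remaining: Δeast = -3528.79, Δnorth = -3987.28.
Bearing = atan2(-3528.79, -3987.28) mod 360° = 221.51°; distance = √((-3528.79)² + (-3987.28)²) = 5324.539 m.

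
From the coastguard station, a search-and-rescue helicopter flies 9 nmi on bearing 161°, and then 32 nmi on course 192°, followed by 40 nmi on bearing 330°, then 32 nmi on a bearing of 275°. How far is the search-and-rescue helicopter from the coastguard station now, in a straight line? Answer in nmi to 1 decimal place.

55.7 nmi

Leg 1 (161°, 9 nmi): east 9 sin 161° = 2.93, north 9 cos 161° = -8.51
Leg 2 (192°, 32 nmi): east 32 sin 192° = -6.65, north 32 cos 192° = -31.30
Leg 3 (330°, 40 nmi): east 40 sin 330° = -20.00, north 40 cos 330° = 34.64
Leg 4 (275°, 32 nmi): east 32 sin 275° = -31.88, north 32 cos 275° = 2.79
Net: -55.60 east, -2.38 north. Distance = √((-55.60)² + (-2.38)²) = 55.652 nmi.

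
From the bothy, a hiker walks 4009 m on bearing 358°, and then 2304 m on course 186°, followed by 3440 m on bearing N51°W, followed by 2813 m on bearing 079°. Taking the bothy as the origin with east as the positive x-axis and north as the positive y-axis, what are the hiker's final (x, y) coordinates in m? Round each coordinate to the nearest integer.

(-293, 4417)

Leg 1 (358°, 4009 m): east 4009 sin 358° = -139.91, north 4009 cos 358° = 4006.56
Leg 2 (186°, 2304 m): east 2304 sin 186° = -240.83, north 2304 cos 186° = -2291.38
Leg 3 (N51°W, 3440 m): east 3440 sin 309° = -2673.38, north 3440 cos 309° = 2164.86
Leg 4 (079°, 2813 m): east 2813 sin 79° = 2761.32, north 2813 cos 79° = 536.75
Summing: -292.81 m east, 4416.79 m north → (-293, 4417).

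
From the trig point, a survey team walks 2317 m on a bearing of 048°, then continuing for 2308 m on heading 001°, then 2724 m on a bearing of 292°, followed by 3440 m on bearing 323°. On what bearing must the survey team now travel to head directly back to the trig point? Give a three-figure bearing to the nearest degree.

Leg 1 (048°, 2317 m): east 2317 sin 48° = 1721.87, north 2317 cos 48° = 1550.38
Leg 2 (001°, 2308 m): east 2308 sin 1° = 40.28, north 2308 cos 1° = 2307.65
Leg 3 (292°, 2724 m): east 2724 sin 292° = -2525.65, north 2724 cos 292° = 1020.43
Leg 4 (323°, 3440 m): east 3440 sin 323° = -2070.24, north 3440 cos 323° = 2747.31
Net displacement: -2833.75 east, 7625.76 north. Direction back to start is (2833.75, -7625.76): bearing = atan2(2833.75, -7625.76) mod 360° = 159.61° ≈ 160°.

160°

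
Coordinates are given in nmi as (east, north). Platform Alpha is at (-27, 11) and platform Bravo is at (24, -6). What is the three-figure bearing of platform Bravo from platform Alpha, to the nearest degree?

Δeast = 24 − -27 = 51.00; Δnorth = -6 − 11 = -17.00.
Bearing = atan2(Δeast, Δnorth) mod 360° = 108.43° ≈ 108°.

108°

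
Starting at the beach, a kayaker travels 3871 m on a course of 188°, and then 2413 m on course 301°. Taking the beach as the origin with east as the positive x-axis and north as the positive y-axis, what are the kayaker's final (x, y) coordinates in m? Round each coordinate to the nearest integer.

(-2607, -2591)

Leg 1 (188°, 3871 m): east 3871 sin 188° = -538.74, north 3871 cos 188° = -3833.33
Leg 2 (301°, 2413 m): east 2413 sin 301° = -2068.34, north 2413 cos 301° = 1242.79
Summing: -2607.08 m east, -2590.54 m north → (-2607, -2591).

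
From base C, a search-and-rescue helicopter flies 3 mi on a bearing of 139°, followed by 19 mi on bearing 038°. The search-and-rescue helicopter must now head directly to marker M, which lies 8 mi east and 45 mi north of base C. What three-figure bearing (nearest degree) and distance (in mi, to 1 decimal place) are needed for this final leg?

350°, 32.8 mi

Leg 1 (139°, 3 mi): east 3 sin 139° = 1.97, north 3 cos 139° = -2.26
Leg 2 (038°, 19 mi): east 19 sin 38° = 11.70, north 19 cos 38° = 14.97
Current position: (13.67, 12.71). Target: (8, 45). Remaining: Δeast = -5.67, Δnorth = 32.29.
Bearing = atan2(-5.67, 32.29) mod 360° = 350.05°; distance = √((-5.67)² + (32.29)²) = 32.785 mi.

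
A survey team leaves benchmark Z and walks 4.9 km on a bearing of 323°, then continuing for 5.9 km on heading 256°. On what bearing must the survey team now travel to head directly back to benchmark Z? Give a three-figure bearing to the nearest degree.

106°

Leg 1 (323°, 4.9 km): east 4.9 sin 323° = -2.95, north 4.9 cos 323° = 3.91
Leg 2 (256°, 5.9 km): east 5.9 sin 256° = -5.72, north 5.9 cos 256° = -1.43
Net displacement: -8.67 east, 2.49 north. Direction back to start is (8.67, -2.49): bearing = atan2(8.67, -2.49) mod 360° = 105.99° ≈ 106°.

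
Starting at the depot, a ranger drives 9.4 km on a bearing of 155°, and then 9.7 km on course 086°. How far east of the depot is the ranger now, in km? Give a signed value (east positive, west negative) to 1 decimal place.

Leg 1 (155°, 9.4 km): east 9.4 sin 155° = 3.97, north 9.4 cos 155° = -8.52
Leg 2 (086°, 9.7 km): east 9.7 sin 86° = 9.68, north 9.7 cos 86° = 0.68
Net east component: 13.65 km.

13.6 km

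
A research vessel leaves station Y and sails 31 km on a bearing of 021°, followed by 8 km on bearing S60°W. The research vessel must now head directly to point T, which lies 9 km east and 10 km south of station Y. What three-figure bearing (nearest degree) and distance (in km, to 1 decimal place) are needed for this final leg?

172°, 35.3 km

Leg 1 (021°, 31 km): east 31 sin 21° = 11.11, north 31 cos 21° = 28.94
Leg 2 (S60°W, 8 km): east 8 sin 240° = -6.93, north 8 cos 240° = -4.00
Current position: (4.18, 24.94). Target: (9, -10). Remaining: Δeast = 4.82, Δnorth = -34.94.
Bearing = atan2(4.82, -34.94) mod 360° = 172.15°; distance = √((4.82)² + (-34.94)²) = 35.272 km.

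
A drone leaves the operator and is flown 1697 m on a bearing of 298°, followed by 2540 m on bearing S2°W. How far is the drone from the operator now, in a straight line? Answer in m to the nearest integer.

Leg 1 (298°, 1697 m): east 1697 sin 298° = -1498.36, north 1697 cos 298° = 796.69
Leg 2 (S2°W, 2540 m): east 2540 sin 182° = -88.64, north 2540 cos 182° = -2538.45
Net: -1587.01 east, -1741.76 north. Distance = √((-1587.01)² + (-1741.76)²) = 2356.335 m.

2356 m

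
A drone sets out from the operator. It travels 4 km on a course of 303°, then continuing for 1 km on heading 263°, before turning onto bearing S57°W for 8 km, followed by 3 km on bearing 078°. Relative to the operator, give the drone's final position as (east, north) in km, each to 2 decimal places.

(-8.12, -1.68)

Leg 1 (303°, 4 km): east 4 sin 303° = -3.35, north 4 cos 303° = 2.18
Leg 2 (263°, 1 km): east 1 sin 263° = -0.99, north 1 cos 263° = -0.12
Leg 3 (S57°W, 8 km): east 8 sin 237° = -6.71, north 8 cos 237° = -4.36
Leg 4 (078°, 3 km): east 3 sin 78° = 2.93, north 3 cos 78° = 0.62
Summing: -8.12 km east, -1.68 km north → (-8.12, -1.68).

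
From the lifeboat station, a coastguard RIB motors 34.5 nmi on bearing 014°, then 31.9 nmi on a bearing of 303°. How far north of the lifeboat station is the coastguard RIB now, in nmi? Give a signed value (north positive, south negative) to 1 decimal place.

Leg 1 (014°, 34.5 nmi): east 34.5 sin 14° = 8.35, north 34.5 cos 14° = 33.48
Leg 2 (303°, 31.9 nmi): east 31.9 sin 303° = -26.75, north 31.9 cos 303° = 17.37
Net north component: 50.85 nmi.

50.8 nmi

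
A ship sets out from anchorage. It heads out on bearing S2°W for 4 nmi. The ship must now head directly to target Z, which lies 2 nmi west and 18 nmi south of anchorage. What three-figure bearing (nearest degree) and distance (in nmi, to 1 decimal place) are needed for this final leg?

Leg 1 (S2°W, 4 nmi): east 4 sin 182° = -0.14, north 4 cos 182° = -4.00
Current position: (-0.14, -4.00). Target: (-2, -18). Remaining: Δeast = -1.86, Δnorth = -14.00.
Bearing = atan2(-1.86, -14.00) mod 360° = 187.57°; distance = √((-1.86)² + (-14.00)²) = 14.125 nmi.

188°, 14.1 nmi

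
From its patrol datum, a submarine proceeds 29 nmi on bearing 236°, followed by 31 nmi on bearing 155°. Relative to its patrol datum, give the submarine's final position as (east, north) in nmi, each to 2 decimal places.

Leg 1 (236°, 29 nmi): east 29 sin 236° = -24.04, north 29 cos 236° = -16.22
Leg 2 (155°, 31 nmi): east 31 sin 155° = 13.10, north 31 cos 155° = -28.10
Summing: -10.94 nmi east, -44.31 nmi north → (-10.94, -44.31).

(-10.94, -44.31)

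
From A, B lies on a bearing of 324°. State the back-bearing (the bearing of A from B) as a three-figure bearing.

Back-bearing = 324° − 180° = 144°.

144°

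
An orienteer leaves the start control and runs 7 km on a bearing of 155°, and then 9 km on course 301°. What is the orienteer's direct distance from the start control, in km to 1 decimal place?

5.1 km

Leg 1 (155°, 7 km): east 7 sin 155° = 2.96, north 7 cos 155° = -6.34
Leg 2 (301°, 9 km): east 9 sin 301° = -7.71, north 9 cos 301° = 4.64
Net: -4.76 east, -1.71 north. Distance = √((-4.76)² + (-1.71)²) = 5.054 km.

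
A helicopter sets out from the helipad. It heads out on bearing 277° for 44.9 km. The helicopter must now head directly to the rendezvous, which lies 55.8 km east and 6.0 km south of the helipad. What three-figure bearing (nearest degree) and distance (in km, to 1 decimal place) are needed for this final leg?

097°, 101.0 km

Leg 1 (277°, 44.9 km): east 44.9 sin 277° = -44.57, north 44.9 cos 277° = 5.47
Current position: (-44.57, 5.47). Target: (55.8, -6.0). Remaining: Δeast = 100.37, Δnorth = -11.47.
Bearing = atan2(100.37, -11.47) mod 360° = 96.52°; distance = √((100.37)² + (-11.47)²) = 101.019 km.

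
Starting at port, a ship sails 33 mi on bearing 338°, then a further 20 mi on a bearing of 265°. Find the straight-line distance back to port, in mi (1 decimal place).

Leg 1 (338°, 33 mi): east 33 sin 338° = -12.36, north 33 cos 338° = 30.60
Leg 2 (265°, 20 mi): east 20 sin 265° = -19.92, north 20 cos 265° = -1.74
Net: -32.29 east, 28.85 north. Distance = √((-32.29)² + (28.85)²) = 43.300 mi.

43.3 mi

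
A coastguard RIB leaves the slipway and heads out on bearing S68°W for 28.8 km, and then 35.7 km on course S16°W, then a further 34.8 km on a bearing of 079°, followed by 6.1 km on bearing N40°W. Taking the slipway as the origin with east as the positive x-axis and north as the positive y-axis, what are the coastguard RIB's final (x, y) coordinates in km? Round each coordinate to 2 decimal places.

(-6.30, -33.79)

Leg 1 (S68°W, 28.8 km): east 28.8 sin 248° = -26.70, north 28.8 cos 248° = -10.79
Leg 2 (S16°W, 35.7 km): east 35.7 sin 196° = -9.84, north 35.7 cos 196° = -34.32
Leg 3 (079°, 34.8 km): east 34.8 sin 79° = 34.16, north 34.8 cos 79° = 6.64
Leg 4 (N40°W, 6.1 km): east 6.1 sin 320° = -3.92, north 6.1 cos 320° = 4.67
Summing: -6.30 km east, -33.79 km north → (-6.30, -33.79).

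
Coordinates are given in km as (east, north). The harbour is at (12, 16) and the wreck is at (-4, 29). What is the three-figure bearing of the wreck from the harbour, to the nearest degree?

Δeast = -4 − 12 = -16.00; Δnorth = 29 − 16 = 13.00.
Bearing = atan2(Δeast, Δnorth) mod 360° = 309.09° ≈ 309°.

309°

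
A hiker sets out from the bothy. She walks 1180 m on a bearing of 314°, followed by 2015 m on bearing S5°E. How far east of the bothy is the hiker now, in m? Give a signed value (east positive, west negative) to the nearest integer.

Leg 1 (314°, 1180 m): east 1180 sin 314° = -848.82, north 1180 cos 314° = 819.70
Leg 2 (S5°E, 2015 m): east 2015 sin 175° = 175.62, north 2015 cos 175° = -2007.33
Net east component: -673.20 m.

-673 m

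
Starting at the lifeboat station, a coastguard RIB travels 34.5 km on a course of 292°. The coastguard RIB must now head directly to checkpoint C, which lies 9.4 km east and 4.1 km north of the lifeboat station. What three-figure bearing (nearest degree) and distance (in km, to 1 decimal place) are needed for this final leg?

102°, 42.3 km

Leg 1 (292°, 34.5 km): east 34.5 sin 292° = -31.99, north 34.5 cos 292° = 12.92
Current position: (-31.99, 12.92). Target: (9.4, 4.1). Remaining: Δeast = 41.39, Δnorth = -8.82.
Bearing = atan2(41.39, -8.82) mod 360° = 102.04°; distance = √((41.39)² + (-8.82)²) = 42.318 km.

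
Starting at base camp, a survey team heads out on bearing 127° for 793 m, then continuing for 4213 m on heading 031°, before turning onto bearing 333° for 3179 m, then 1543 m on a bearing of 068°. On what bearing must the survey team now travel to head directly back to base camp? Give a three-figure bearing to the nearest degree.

203°

Leg 1 (127°, 793 m): east 793 sin 127° = 633.32, north 793 cos 127° = -477.24
Leg 2 (031°, 4213 m): east 4213 sin 31° = 2169.86, north 4213 cos 31° = 3611.25
Leg 3 (333°, 3179 m): east 3179 sin 333° = -1443.24, north 3179 cos 333° = 2832.51
Leg 4 (068°, 1543 m): east 1543 sin 68° = 1430.64, north 1543 cos 68° = 578.02
Net displacement: 2790.58 east, 6544.53 north. Direction back to start is (-2790.58, -6544.53): bearing = atan2(-2790.58, -6544.53) mod 360° = 203.09° ≈ 203°.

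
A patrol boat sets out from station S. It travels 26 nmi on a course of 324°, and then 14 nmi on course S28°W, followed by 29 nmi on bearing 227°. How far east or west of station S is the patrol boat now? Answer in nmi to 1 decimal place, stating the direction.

Leg 1 (324°, 26 nmi): east 26 sin 324° = -15.28, north 26 cos 324° = 21.03
Leg 2 (S28°W, 14 nmi): east 14 sin 208° = -6.57, north 14 cos 208° = -12.36
Leg 3 (227°, 29 nmi): east 29 sin 227° = -21.21, north 29 cos 227° = -19.78
Net east component: -43.06 nmi.

43.1 nmi west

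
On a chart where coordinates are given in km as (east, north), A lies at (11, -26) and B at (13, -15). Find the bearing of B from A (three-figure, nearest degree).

Δeast = 13 − 11 = 2.00; Δnorth = -15 − -26 = 11.00.
Bearing = atan2(Δeast, Δnorth) mod 360° = 10.30° ≈ 010°.

010°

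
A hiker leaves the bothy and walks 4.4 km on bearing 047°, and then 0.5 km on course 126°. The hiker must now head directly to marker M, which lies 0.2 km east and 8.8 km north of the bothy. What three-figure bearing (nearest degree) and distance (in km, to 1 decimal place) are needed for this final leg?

331°, 7.0 km

Leg 1 (047°, 4.4 km): east 4.4 sin 47° = 3.22, north 4.4 cos 47° = 3.00
Leg 2 (126°, 0.5 km): east 0.5 sin 126° = 0.40, north 0.5 cos 126° = -0.29
Current position: (3.62, 2.71). Target: (0.2, 8.8). Remaining: Δeast = -3.42, Δnorth = 6.09.
Bearing = atan2(-3.42, 6.09) mod 360° = 330.68°; distance = √((-3.42)² + (6.09)²) = 6.988 km.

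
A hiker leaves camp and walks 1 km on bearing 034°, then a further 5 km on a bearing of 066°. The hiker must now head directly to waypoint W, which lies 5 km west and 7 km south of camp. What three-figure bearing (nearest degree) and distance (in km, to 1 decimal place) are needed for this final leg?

226°, 14.1 km

Leg 1 (034°, 1 km): east 1 sin 34° = 0.56, north 1 cos 34° = 0.83
Leg 2 (066°, 5 km): east 5 sin 66° = 4.57, north 5 cos 66° = 2.03
Current position: (5.13, 2.86). Target: (-5, -7). Remaining: Δeast = -10.13, Δnorth = -9.86.
Bearing = atan2(-10.13, -9.86) mod 360° = 225.76°; distance = √((-10.13)² + (-9.86)²) = 14.136 km.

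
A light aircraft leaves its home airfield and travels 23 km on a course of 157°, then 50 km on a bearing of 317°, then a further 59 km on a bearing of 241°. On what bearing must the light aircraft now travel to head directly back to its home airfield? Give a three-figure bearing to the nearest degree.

Leg 1 (157°, 23 km): east 23 sin 157° = 8.99, north 23 cos 157° = -21.17
Leg 2 (317°, 50 km): east 50 sin 317° = -34.10, north 50 cos 317° = 36.57
Leg 3 (241°, 59 km): east 59 sin 241° = -51.60, north 59 cos 241° = -28.60
Net displacement: -76.72 east, -13.21 north. Direction back to start is (76.72, 13.21): bearing = atan2(76.72, 13.21) mod 360° = 80.23° ≈ 080°.

080°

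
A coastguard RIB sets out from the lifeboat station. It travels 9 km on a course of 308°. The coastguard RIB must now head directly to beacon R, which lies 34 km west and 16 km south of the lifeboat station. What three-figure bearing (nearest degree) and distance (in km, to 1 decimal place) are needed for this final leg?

Leg 1 (308°, 9 km): east 9 sin 308° = -7.09, north 9 cos 308° = 5.54
Current position: (-7.09, 5.54). Target: (-34, -16). Remaining: Δeast = -26.91, Δnorth = -21.54.
Bearing = atan2(-26.91, -21.54) mod 360° = 231.32°; distance = √((-26.91)² + (-21.54)²) = 34.468 km.

231°, 34.5 km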